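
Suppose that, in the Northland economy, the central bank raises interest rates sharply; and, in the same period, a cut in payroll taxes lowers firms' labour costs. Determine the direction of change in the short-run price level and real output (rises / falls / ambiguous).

The first event is a negative demand shock: AD shifts left, which by itself pushes P down and Y down.
The second is a favourable supply shock: SRAS shifts right, which by itself pushes P down and Y up.
Both shocks push P down, so P falls. The two shocks push Y in opposite directions, so the effect on Y is ambiguous.

Price level: falls; output: ambiguous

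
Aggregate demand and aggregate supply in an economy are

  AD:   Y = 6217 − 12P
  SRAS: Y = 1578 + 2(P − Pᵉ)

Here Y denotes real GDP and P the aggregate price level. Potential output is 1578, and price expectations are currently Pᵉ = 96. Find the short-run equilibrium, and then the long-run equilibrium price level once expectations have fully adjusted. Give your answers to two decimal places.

Short run: with Pᵉ = 96, SRAS is Y = 1386 + 2P. Setting AD = SRAS gives 4831 = 14P, so P = 345.07 and Y = 6217 − 12P = 2076.14.
Output 2076.14 is above potential 1578, so over time expected prices rise and SRAS shifts left until Y returns to 1578.
Long run: Y = 1578 on the AD curve gives 1578 = 6217 − 12P, so P = 386.58.

Short run: P = 345.07, Y = 2076.14. Long run: P = 386.58.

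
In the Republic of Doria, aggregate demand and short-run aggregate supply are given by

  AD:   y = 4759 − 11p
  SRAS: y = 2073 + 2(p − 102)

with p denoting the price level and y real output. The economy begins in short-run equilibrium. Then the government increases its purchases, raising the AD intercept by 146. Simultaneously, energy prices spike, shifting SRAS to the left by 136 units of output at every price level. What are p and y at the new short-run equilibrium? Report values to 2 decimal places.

p = 244.00, y = 2221.00

After both shocks: AD is y = 4905 − 11p and SRAS is y = 1733 + 2p.
Setting them equal: 3172 = 13p, so p = 244.00.
Substituting into AD, y = 2221.00.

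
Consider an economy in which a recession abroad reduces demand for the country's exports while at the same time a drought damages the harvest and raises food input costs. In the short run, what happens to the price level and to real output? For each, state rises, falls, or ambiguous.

Price level: ambiguous; output: falls

The first event is a negative demand shock: AD shifts left, which by itself pushes P down and Y down.
The second is an adverse supply shock: SRAS shifts left, which by itself pushes P up and Y down.
The two shocks push P in opposite directions, so the effect on P is ambiguous. Both shocks push Y down, so Y falls.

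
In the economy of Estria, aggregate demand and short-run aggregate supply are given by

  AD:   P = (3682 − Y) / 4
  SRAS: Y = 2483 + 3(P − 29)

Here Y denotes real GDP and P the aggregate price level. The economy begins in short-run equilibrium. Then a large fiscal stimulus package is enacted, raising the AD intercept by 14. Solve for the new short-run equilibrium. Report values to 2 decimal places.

P = 185.71, Y = 2953.14

This is a positive demand shock: AD shifts right.
New AD: Y = 3696 − 4P.
SRAS can be written Y = 2396 + 3P.
Set AD = SRAS: 3696 − 4P = 2396 + 3P, so 1300 = 7P and P = 185.71.
Substituting into AD, Y = 2953.14.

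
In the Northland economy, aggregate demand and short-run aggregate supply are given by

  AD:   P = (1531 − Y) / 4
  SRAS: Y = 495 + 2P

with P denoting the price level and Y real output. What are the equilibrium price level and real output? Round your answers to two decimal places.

P = 172.67, Y = 840.33

Rearrange AD to Y = 1531 − 4P.
Set AD = SRAS: 1531 − 4P = 495 + 2P, so 1036 = 6P and P = 172.67.
Substituting into AD, Y = 1531 − 4P = 840.33.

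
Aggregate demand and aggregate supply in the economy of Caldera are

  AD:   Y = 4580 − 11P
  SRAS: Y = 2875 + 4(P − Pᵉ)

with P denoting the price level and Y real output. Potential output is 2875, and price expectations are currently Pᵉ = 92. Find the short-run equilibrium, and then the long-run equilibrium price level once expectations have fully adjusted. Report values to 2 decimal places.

Short run: P = 138.20, Y = 3059.80. Long run: P = 155.00.

Short run: with Pᵉ = 92, SRAS is Y = 2507 + 4P. Setting AD = SRAS gives 2073 = 15P, so P = 138.20 and Y = 4580 − 11P = 3059.80.
Output 3059.80 is above potential 2875, so over time expected prices rise and SRAS shifts left until Y returns to 2875.
Long run: Y = 2875 on the AD curve gives 2875 = 4580 − 11P, so P = 155.00.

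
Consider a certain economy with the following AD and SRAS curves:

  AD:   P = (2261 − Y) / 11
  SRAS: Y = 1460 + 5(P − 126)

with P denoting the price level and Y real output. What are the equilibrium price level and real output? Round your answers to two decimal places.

P = 89.44, Y = 1277.19

Write SRAS as Y = 1460 + 5P − 630 = 830 + 5P.
Rearrange AD to Y = 2261 − 11P.
Set AD = SRAS: 2261 − 11P = 830 + 5P, so 1431 = 16P and P = 89.44.
Substituting into AD, Y = 2261 − 11P = 1277.19.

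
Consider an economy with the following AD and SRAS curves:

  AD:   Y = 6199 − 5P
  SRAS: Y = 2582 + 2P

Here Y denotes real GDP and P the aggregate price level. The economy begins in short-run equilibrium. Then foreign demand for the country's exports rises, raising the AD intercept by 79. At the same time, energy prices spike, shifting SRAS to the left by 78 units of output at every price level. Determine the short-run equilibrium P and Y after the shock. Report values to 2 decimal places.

After both shocks: AD is Y = 6278 − 5P and SRAS is Y = 2504 + 2P.
Setting them equal: 3774 = 7P, so P = 539.14.
Substituting into AD, Y = 3582.29.

P = 539.14, Y = 3582.29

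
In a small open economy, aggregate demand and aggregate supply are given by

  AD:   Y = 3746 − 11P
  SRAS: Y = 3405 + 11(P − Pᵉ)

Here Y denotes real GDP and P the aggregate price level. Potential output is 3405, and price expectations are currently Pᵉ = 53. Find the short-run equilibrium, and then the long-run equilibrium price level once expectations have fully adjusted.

Short run: with Pᵉ = 53, SRAS is Y = 2822 + 11P. Setting AD = SRAS gives 924 = 22P, so P = 42 and Y = 3746 − 11·42 = 3284.
Output 3284 is below potential 3405, so over time expected prices fall and SRAS shifts right until Y returns to 3405.
Long run: Y = 3405 on the AD curve gives 3405 = 3746 − 11P, so P = 31.

Short run: P = 42, Y = 3284. Long run: P = 31.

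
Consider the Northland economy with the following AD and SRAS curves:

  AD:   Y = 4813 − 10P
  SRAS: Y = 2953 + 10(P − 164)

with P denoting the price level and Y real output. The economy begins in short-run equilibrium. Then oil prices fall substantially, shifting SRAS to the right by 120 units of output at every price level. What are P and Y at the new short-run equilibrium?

This is a positive supply shock: SRAS shifts right.
New SRAS: Y = 1433 + 10P.
Set AD = SRAS: 4813 − 10P = 1433 + 10P, so 3380 = 20P and P = 169.
Y = 4813 − 10·169 = 3123.

P = 169, Y = 3123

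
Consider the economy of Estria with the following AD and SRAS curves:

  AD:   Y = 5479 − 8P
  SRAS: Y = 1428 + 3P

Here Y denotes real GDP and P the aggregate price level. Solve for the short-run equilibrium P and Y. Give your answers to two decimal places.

Set AD = SRAS: 5479 − 8P = 1428 + 3P, so 4051 = 11P and P = 368.27.
Substituting into AD, Y = 5479 − 8P = 2532.82.

P = 368.27, Y = 2532.82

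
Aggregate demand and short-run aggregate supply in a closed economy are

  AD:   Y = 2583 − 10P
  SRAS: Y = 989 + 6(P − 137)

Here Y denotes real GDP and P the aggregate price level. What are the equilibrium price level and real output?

P = 151, Y = 1073

Write SRAS as Y = 989 + 6P − 822 = 167 + 6P.
Set AD = SRAS: 2583 − 10P = 167 + 6P, so 2416 = 16P and P = 151.
Then Y = 2583 − 10·151 = 1073.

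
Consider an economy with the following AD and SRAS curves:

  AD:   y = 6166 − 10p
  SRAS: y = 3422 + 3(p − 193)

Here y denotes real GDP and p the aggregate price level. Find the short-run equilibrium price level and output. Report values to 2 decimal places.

Write SRAS as y = 3422 + 3p − 579 = 2843 + 3p.
Set AD = SRAS: 6166 − 10p = 2843 + 3p, so 3323 = 13p and p = 255.62.
Substituting into AD, y = 6166 − 10p = 3609.85.

p = 255.62, y = 3609.85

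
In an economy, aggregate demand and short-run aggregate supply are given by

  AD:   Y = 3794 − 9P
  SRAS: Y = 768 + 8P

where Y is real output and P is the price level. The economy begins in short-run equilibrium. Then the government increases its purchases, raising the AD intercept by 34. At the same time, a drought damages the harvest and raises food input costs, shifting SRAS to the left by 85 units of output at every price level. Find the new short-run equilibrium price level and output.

P = 185, Y = 2163

After both shocks: AD is Y = 3828 − 9P and SRAS is Y = 683 + 8P.
Setting them equal: 3145 = 17P, so P = 185.
Y = 3828 − 9·185 = 2163.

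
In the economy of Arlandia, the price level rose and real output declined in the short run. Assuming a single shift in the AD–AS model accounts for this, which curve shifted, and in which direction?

SRAS shifted left

P rose and Y fell. An AD shift moves P and Y in the same direction; an SRAS shift moves them in opposite directions.
Here P and Y moved in opposite directions, so the SRAS curve shifted.
Since Y fell, SRAS shifted left.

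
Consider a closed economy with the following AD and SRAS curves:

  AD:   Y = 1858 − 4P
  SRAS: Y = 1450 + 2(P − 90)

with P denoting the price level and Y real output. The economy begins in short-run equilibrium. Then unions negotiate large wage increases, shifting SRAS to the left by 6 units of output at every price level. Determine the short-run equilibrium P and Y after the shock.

This is a negative supply shock: SRAS shifts left.
New SRAS: Y = 1264 + 2P.
Set AD = SRAS: 1858 − 4P = 1264 + 2P, so 594 = 6P and P = 99.
Y = 1858 − 4·99 = 1462.

P = 99, Y = 1462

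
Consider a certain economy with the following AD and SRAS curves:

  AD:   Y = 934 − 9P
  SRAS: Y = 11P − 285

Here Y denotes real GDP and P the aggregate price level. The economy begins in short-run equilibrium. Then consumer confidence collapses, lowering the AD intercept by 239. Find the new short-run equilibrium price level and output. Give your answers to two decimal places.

This is a negative demand shock: AD shifts left.
New AD: Y = 695 − 9P.
Set AD = SRAS: 695 − 9P = 11P − 285, so 980 = 20P and P = 49.00.
Substituting into AD, Y = 254.00.

P = 49.00, Y = 254.00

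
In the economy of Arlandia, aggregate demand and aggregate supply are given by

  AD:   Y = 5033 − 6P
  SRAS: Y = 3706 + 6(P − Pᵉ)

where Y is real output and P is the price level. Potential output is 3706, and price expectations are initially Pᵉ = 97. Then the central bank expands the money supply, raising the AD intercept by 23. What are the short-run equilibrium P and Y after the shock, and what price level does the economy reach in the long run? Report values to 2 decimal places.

AD shifts right: new AD is Y = 5056 − 6P. With Pᵉ = 97, SRAS is Y = 3124 + 6P.
Short run: 5056 − 6P = 3124 + 6P gives 1932 = 12P, so P = 161.00 and Y = 5056 − 6P = 4090.00.
Y = 4090.00 is above potential 3706; expectations adjust and SRAS shifts left until Y = 3706.
Long run: on the new AD curve, 3706 = 5056 − 6P gives P = 225.00.

Short run: P = 161.00, Y = 4090.00. Long run: P = 225.00.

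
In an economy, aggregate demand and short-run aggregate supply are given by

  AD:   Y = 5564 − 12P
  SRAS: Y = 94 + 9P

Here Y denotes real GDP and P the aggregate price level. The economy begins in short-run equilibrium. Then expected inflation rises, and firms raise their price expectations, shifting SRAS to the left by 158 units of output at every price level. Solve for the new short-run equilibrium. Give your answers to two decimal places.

P = 268.00, Y = 2348.00

This is a negative supply shock: SRAS shifts left.
New SRAS: Y = 9P − 64.
Set AD = SRAS: 5564 − 12P = 9P − 64, so 5628 = 21P and P = 268.00.
Substituting into AD, Y = 2348.00.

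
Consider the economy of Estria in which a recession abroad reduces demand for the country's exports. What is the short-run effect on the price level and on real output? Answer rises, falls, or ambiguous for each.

This is a negative demand shock: AD shifts left.
Moving along the upward-sloping SRAS curve, P falls and Y falls.

Price level: falls; output: falls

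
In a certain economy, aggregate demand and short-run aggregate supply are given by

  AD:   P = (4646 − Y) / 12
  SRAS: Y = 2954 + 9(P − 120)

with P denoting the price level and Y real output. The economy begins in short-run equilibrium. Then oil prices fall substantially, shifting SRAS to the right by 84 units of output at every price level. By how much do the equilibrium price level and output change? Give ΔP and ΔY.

This is a positive supply shock: SRAS shifts right.
New SRAS: Y = 1958 + 9P.
Set AD = SRAS: 4646 − 12P = 1958 + 9P, so 2688 = 21P and P = 128.
Y = 4646 − 12·128 = 3110.
Initially P = 132, Y = 3062, so ΔP = -4 and ΔY = +48.

ΔP = -4, ΔY = +48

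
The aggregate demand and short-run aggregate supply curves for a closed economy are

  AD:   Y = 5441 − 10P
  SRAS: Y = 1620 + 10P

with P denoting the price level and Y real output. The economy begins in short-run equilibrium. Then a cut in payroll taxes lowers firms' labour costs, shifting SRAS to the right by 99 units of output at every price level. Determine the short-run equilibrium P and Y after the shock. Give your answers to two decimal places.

This is a positive supply shock: SRAS shifts right.
New SRAS: Y = 1719 + 10P.
Set AD = SRAS: 5441 − 10P = 1719 + 10P, so 3722 = 20P and P = 186.10.
Substituting into AD, Y = 3580.00.

P = 186.10, Y = 3580.00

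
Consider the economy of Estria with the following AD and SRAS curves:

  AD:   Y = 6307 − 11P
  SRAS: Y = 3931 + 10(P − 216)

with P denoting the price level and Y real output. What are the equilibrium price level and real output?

P = 216, Y = 3931

Write SRAS as Y = 3931 + 10P − 2160 = 1771 + 10P.
Set AD = SRAS: 6307 − 11P = 1771 + 10P, so 4536 = 21P and P = 216.
Then Y = 6307 − 11·216 = 3931.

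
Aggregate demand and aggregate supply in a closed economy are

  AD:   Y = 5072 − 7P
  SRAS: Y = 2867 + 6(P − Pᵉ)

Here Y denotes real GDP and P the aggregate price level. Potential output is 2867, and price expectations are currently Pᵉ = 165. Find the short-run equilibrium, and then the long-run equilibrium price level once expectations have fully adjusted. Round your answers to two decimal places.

Short run: P = 245.77, Y = 3351.62. Long run: P = 315.00.

Short run: with Pᵉ = 165, SRAS is Y = 1877 + 6P. Setting AD = SRAS gives 3195 = 13P, so P = 245.77 and Y = 5072 − 7P = 3351.62.
Output 3351.62 is above potential 2867, so over time expected prices rise and SRAS shifts left until Y returns to 2867.
Long run: Y = 2867 on the AD curve gives 2867 = 5072 − 7P, so P = 315.00.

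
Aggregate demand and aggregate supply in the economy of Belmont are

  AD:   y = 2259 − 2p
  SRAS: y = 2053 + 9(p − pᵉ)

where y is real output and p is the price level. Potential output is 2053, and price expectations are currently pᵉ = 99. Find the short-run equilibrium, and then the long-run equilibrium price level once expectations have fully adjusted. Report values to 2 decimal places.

Short run: p = 99.73, y = 2059.55. Long run: p = 103.00.

Short run: with pᵉ = 99, SRAS is y = 1162 + 9p. Setting AD = SRAS gives 1097 = 11p, so p = 99.73 and y = 2259 − 2p = 2059.55.
Output 2059.55 is above potential 2053, so over time expected prices rise and SRAS shifts left until y returns to 2053.
Long run: y = 2053 on the AD curve gives 2053 = 2259 − 2p, so p = 103.00.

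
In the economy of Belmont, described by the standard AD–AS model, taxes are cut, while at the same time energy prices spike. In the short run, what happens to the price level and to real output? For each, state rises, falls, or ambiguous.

Price level: rises; output: ambiguous

The first event is a positive demand shock: AD shifts right, which by itself pushes P up and Y up.
The second is an adverse supply shock: SRAS shifts left, which by itself pushes P up and Y down.
Both shocks push P up, so P rises. The two shocks push Y in opposite directions, so the effect on Y is ambiguous.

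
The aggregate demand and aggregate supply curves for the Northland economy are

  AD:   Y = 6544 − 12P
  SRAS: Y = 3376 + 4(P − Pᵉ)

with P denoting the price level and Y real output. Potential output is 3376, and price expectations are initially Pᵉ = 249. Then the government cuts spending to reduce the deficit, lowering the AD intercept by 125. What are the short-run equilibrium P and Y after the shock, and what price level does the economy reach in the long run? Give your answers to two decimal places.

Short run: P = 252.44, Y = 3389.75. Long run: P = 253.58.

AD shifts left: new AD is Y = 6419 − 12P. With Pᵉ = 249, SRAS is Y = 2380 + 4P.
Short run: 6419 − 12P = 2380 + 4P gives 4039 = 16P, so P = 252.44 and Y = 6419 − 12P = 3389.75.
Y = 3389.75 is above potential 3376; expectations adjust and SRAS shifts left until Y = 3376.
Long run: on the new AD curve, 3376 = 6419 − 12P gives P = 253.58.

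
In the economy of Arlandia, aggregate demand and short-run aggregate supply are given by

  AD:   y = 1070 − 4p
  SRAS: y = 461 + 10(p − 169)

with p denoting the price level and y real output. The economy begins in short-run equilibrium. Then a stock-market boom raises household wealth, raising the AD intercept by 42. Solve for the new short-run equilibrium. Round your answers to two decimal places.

This is a positive demand shock: AD shifts right.
New AD: y = 1112 − 4p.
SRAS can be written y = 10p − 1229.
Set AD = SRAS: 1112 − 4p = 10p − 1229, so 2341 = 14p and p = 167.21.
Substituting into AD, y = 443.14.

p = 167.21, y = 443.14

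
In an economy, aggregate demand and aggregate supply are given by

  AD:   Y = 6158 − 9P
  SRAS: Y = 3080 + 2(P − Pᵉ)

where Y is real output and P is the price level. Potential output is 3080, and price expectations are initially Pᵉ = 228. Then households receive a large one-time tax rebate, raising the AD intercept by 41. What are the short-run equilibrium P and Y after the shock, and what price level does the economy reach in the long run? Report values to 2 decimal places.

AD shifts right: new AD is Y = 6199 − 9P. With Pᵉ = 228, SRAS is Y = 2624 + 2P.
Short run: 6199 − 9P = 2624 + 2P gives 3575 = 11P, so P = 325.00 and Y = 6199 − 9P = 3274.00.
Y = 3274.00 is above potential 3080; expectations adjust and SRAS shifts left until Y = 3080.
Long run: on the new AD curve, 3080 = 6199 − 9P gives P = 346.56.

Short run: P = 325.00, Y = 3274.00. Long run: P = 346.56.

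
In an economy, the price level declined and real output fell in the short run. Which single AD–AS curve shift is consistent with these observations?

AD shifted left

P fell and Y fell. An AD shift moves P and Y in the same direction; an SRAS shift moves them in opposite directions.
Here P and Y moved in the same direction, so the AD curve shifted.
Since Y fell, AD shifted left.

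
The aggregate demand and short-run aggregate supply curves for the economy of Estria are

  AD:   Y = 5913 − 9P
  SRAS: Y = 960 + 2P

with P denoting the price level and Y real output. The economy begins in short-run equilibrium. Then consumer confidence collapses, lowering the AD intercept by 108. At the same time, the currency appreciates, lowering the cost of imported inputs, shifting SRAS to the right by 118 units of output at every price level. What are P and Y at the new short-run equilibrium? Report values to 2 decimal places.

P = 429.73, Y = 1937.45

After both shocks: AD is Y = 5805 − 9P and SRAS is Y = 1078 + 2P.
Setting them equal: 4727 = 11P, so P = 429.73.
Substituting into AD, Y = 1937.45.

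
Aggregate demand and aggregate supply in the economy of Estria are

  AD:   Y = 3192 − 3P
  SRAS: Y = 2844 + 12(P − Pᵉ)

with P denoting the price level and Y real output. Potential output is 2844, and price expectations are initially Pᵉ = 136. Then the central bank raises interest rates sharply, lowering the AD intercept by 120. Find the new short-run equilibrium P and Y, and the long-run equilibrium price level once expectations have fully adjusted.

AD shifts left: new AD is Y = 3072 − 3P. With Pᵉ = 136, SRAS is Y = 1212 + 12P.
Short run: 3072 − 3P = 1212 + 12P gives 1860 = 15P, so P = 124 and Y = 3072 − 3·124 = 2700.
Y = 2700 is below potential 2844; expectations adjust and SRAS shifts right until Y = 2844.
Long run: on the new AD curve, 2844 = 3072 − 3P gives P = 76.

Short run: P = 124, Y = 2700. Long run: P = 76.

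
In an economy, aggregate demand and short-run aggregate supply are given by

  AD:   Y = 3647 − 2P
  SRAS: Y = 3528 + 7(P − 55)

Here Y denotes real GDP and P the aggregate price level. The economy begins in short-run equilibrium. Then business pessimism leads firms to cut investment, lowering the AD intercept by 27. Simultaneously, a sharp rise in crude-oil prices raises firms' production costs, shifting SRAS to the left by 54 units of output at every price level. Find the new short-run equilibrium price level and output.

P = 59, Y = 3502

After both shocks: AD is Y = 3620 − 2P and SRAS is Y = 3089 + 7P.
Setting them equal: 531 = 9P, so P = 59.
Y = 3620 − 2·59 = 3502.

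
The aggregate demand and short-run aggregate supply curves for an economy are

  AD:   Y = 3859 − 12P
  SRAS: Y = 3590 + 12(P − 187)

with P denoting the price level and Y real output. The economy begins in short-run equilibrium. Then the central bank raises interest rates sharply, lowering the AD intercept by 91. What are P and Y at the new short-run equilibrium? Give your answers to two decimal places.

This is a negative demand shock: AD shifts left.
New AD: Y = 3768 − 12P.
SRAS can be written Y = 1346 + 12P.
Set AD = SRAS: 3768 − 12P = 1346 + 12P, so 2422 = 24P and P = 100.92.
Substituting into AD, Y = 2557.00.

P = 100.92, Y = 2557.00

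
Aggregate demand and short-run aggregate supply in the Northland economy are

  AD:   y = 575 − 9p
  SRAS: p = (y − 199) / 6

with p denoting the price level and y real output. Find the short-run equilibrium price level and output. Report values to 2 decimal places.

p = 25.07, y = 349.40

Rearrange SRAS to y = 199 + 6p.
Set AD = SRAS: 575 − 9p = 199 + 6p, so 376 = 15p and p = 25.07.
Substituting into AD, y = 575 − 9p = 349.40.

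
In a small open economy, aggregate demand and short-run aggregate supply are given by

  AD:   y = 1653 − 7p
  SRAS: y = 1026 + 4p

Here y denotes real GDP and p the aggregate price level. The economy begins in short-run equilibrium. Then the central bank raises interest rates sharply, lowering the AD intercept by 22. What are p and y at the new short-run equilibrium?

This is a negative demand shock: AD shifts left.
New AD: y = 1631 − 7p.
Set AD = SRAS: 1631 − 7p = 1026 + 4p, so 605 = 11p and p = 55.
y = 1631 − 7·55 = 1246.

p = 55, y = 1246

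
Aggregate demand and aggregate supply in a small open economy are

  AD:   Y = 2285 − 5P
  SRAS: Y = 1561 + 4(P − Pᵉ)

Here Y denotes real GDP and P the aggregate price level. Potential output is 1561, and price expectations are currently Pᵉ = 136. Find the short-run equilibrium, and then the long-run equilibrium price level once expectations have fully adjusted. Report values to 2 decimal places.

Short run: with Pᵉ = 136, SRAS is Y = 1017 + 4P. Setting AD = SRAS gives 1268 = 9P, so P = 140.89 and Y = 2285 − 5P = 1580.56.
Output 1580.56 is above potential 1561, so over time expected prices rise and SRAS shifts left until Y returns to 1561.
Long run: Y = 1561 on the AD curve gives 1561 = 2285 − 5P, so P = 144.80.

Short run: P = 140.89, Y = 1580.56. Long run: P = 144.80.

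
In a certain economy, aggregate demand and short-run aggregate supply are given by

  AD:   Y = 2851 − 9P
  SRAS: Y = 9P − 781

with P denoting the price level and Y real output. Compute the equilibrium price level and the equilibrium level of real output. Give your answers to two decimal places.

P = 201.78, Y = 1035.00

Set AD = SRAS: 2851 − 9P = 9P − 781, so 3632 = 18P and P = 201.78.
Substituting into AD, Y = 2851 − 9P = 1035.00.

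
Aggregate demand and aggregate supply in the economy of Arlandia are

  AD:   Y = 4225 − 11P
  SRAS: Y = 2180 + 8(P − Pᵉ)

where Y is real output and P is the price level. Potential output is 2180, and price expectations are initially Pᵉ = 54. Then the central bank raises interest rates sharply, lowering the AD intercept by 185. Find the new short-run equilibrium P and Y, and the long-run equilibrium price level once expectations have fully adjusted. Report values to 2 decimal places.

Short run: P = 120.63, Y = 2713.05. Long run: P = 169.09.

AD shifts left: new AD is Y = 4040 − 11P. With Pᵉ = 54, SRAS is Y = 1748 + 8P.
Short run: 4040 − 11P = 1748 + 8P gives 2292 = 19P, so P = 120.63 and Y = 4040 − 11P = 2713.05.
Y = 2713.05 is above potential 2180; expectations adjust and SRAS shifts left until Y = 2180.
Long run: on the new AD curve, 2180 = 4040 − 11P gives P = 169.09.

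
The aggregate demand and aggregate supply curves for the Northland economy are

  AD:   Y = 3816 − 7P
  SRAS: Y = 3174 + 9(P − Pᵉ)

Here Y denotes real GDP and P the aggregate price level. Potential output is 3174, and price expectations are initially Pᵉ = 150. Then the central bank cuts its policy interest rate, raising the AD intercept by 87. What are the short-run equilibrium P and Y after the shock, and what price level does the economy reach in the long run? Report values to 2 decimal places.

Short run: P = 129.94, Y = 2993.44. Long run: P = 104.14.

AD shifts right: new AD is Y = 3903 − 7P. With Pᵉ = 150, SRAS is Y = 1824 + 9P.
Short run: 3903 − 7P = 1824 + 9P gives 2079 = 16P, so P = 129.94 and Y = 3903 − 7P = 2993.44.
Y = 2993.44 is below potential 3174; expectations adjust and SRAS shifts right until Y = 3174.
Long run: on the new AD curve, 3174 = 3903 − 7P gives P = 104.14.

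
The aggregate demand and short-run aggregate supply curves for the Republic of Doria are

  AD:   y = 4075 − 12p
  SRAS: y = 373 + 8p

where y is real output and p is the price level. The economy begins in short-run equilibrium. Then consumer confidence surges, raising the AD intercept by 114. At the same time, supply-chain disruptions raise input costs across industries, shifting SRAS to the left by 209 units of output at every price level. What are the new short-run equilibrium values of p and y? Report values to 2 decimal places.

p = 201.25, y = 1774.00

After both shocks: AD is y = 4189 − 12p and SRAS is y = 164 + 8p.
Setting them equal: 4025 = 20p, so p = 201.25.
Substituting into AD, y = 1774.00.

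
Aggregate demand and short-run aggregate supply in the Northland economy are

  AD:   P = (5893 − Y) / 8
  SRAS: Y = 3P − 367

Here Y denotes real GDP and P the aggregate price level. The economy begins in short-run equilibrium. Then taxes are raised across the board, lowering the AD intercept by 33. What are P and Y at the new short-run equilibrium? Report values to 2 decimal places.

P = 566.09, Y = 1331.27

This is a negative demand shock: AD shifts left.
New AD: Y = 5860 − 8P.
Set AD = SRAS: 5860 − 8P = 3P − 367, so 6227 = 11P and P = 566.09.
Substituting into AD, Y = 1331.27.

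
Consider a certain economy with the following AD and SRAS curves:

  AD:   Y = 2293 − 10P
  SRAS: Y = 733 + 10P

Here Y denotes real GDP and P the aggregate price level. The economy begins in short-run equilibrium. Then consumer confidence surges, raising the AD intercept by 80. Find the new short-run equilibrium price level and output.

This is a positive demand shock: AD shifts right.
New AD: Y = 2373 − 10P.
Set AD = SRAS: 2373 − 10P = 733 + 10P, so 1640 = 20P and P = 82.
Y = 2373 − 10·82 = 1553.

P = 82, Y = 1553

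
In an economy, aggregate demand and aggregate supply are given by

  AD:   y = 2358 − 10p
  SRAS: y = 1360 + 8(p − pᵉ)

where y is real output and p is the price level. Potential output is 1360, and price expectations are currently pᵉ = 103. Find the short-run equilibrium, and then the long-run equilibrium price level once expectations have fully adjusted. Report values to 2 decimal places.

Short run: p = 101.22, y = 1345.78. Long run: p = 99.80.

Short run: with pᵉ = 103, SRAS is y = 536 + 8p. Setting AD = SRAS gives 1822 = 18p, so p = 101.22 and y = 2358 − 10p = 1345.78.
Output 1345.78 is below potential 1360, so over time expected prices fall and SRAS shifts right until y returns to 1360.
Long run: y = 1360 on the AD curve gives 1360 = 2358 − 10p, so p = 99.80.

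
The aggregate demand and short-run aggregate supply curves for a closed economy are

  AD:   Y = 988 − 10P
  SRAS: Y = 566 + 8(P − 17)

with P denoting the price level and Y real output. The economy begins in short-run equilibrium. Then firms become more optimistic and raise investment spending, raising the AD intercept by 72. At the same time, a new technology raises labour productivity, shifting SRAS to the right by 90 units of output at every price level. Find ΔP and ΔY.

After both shocks: AD is Y = 1060 − 10P and SRAS is Y = 520 + 8P.
Setting them equal: 540 = 18P, so P = 30.
Y = 1060 − 10·30 = 760.
Initially P = 31, Y = 678, so ΔP = -1 and ΔY = +82.

ΔP = -1, ΔY = +82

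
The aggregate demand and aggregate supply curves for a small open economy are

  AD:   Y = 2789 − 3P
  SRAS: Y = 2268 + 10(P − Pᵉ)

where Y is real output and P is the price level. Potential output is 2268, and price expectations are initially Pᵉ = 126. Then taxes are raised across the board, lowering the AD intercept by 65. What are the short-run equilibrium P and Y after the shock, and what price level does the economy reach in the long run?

Short run: P = 132, Y = 2328. Long run: P = 152.

AD shifts left: new AD is Y = 2724 − 3P. With Pᵉ = 126, SRAS is Y = 1008 + 10P.
Short run: 2724 − 3P = 1008 + 10P gives 1716 = 13P, so P = 132 and Y = 2724 − 3·132 = 2328.
Y = 2328 is above potential 2268; expectations adjust and SRAS shifts left until Y = 2268.
Long run: on the new AD curve, 2268 = 2724 − 3P gives P = 152.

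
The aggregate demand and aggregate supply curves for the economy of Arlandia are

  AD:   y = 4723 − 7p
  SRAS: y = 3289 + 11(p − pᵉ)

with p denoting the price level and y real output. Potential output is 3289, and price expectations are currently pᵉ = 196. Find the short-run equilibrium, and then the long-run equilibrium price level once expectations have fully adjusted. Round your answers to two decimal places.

Short run: with pᵉ = 196, SRAS is y = 1133 + 11p. Setting AD = SRAS gives 3590 = 18p, so p = 199.44 and y = 4723 − 7p = 3326.89.
Output 3326.89 is above potential 3289, so over time expected prices rise and SRAS shifts left until y returns to 3289.
Long run: y = 3289 on the AD curve gives 3289 = 4723 − 7p, so p = 204.86.

Short run: p = 199.44, y = 3326.89. Long run: p = 204.86.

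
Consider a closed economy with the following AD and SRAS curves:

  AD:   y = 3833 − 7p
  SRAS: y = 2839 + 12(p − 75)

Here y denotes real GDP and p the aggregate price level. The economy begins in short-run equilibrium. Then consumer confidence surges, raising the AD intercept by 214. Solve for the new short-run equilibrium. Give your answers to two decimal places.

p = 110.95, y = 3270.37

This is a positive demand shock: AD shifts right.
New AD: y = 4047 − 7p.
SRAS can be written y = 1939 + 12p.
Set AD = SRAS: 4047 − 7p = 1939 + 12p, so 2108 = 19p and p = 110.95.
Substituting into AD, y = 3270.37.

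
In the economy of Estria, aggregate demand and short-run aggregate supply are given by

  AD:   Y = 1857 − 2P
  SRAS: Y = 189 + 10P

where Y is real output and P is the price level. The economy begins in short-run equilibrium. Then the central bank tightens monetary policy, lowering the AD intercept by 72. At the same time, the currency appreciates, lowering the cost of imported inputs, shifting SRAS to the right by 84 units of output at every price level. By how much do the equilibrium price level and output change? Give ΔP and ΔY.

ΔP = -13, ΔY = -46

After both shocks: AD is Y = 1785 − 2P and SRAS is Y = 273 + 10P.
Setting them equal: 1512 = 12P, so P = 126.
Y = 1785 − 2·126 = 1533.
Initially P = 139, Y = 1579, so ΔP = -13 and ΔY = -46.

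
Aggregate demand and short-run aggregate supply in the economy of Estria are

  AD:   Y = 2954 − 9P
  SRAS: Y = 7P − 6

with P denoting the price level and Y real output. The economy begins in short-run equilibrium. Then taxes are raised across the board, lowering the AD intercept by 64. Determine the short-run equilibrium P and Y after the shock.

P = 181, Y = 1261

This is a negative demand shock: AD shifts left.
New AD: Y = 2890 − 9P.
Set AD = SRAS: 2890 − 9P = 7P − 6, so 2896 = 16P and P = 181.
Y = 2890 − 9·181 = 1261.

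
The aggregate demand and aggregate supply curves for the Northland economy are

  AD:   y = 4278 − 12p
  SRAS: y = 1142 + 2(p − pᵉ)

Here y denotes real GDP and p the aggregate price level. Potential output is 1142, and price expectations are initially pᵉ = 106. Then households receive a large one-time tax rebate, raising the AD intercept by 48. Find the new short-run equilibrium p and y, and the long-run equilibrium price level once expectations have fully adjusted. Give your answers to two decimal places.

AD shifts right: new AD is y = 4326 − 12p. With pᵉ = 106, SRAS is y = 930 + 2p.
Short run: 4326 − 12p = 930 + 2p gives 3396 = 14p, so p = 242.57 and y = 4326 − 12p = 1415.14.
y = 1415.14 is above potential 1142; expectations adjust and SRAS shifts left until y = 1142.
Long run: on the new AD curve, 1142 = 4326 − 12p gives p = 265.33.

Short run: p = 242.57, y = 1415.14. Long run: p = 265.33.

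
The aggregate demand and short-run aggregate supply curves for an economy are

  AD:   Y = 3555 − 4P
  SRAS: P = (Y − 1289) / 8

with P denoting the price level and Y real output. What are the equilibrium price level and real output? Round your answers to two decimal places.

P = 188.83, Y = 2799.67

Rearrange SRAS to Y = 1289 + 8P.
Set AD = SRAS: 3555 − 4P = 1289 + 8P, so 2266 = 12P and P = 188.83.
Substituting into AD, Y = 3555 − 4P = 2799.67.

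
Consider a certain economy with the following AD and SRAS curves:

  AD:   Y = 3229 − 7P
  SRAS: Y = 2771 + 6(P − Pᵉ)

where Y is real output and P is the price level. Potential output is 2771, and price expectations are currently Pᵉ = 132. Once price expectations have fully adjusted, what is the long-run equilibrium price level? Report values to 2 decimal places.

Short run: with Pᵉ = 132, SRAS is Y = 1979 + 6P. Setting AD = SRAS gives 1250 = 13P, so P = 96.15 and Y = 3229 − 7P = 2555.92.
Output 2555.92 is below potential 2771, so over time expected prices fall and SRAS shifts right until Y returns to 2771.
Long run: Y = 2771 on the AD curve gives 2771 = 3229 − 7P, so P = 65.43.

Long-run P = 65.43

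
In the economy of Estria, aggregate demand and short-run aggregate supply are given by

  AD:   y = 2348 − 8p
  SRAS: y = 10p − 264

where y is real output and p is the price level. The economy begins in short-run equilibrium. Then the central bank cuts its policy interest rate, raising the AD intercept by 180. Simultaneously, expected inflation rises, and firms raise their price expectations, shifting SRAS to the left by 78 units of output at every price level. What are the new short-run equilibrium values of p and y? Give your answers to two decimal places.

p = 159.44, y = 1252.44

After both shocks: AD is y = 2528 − 8p and SRAS is y = 10p − 342.
Setting them equal: 2870 = 18p, so p = 159.44.
Substituting into AD, y = 1252.44.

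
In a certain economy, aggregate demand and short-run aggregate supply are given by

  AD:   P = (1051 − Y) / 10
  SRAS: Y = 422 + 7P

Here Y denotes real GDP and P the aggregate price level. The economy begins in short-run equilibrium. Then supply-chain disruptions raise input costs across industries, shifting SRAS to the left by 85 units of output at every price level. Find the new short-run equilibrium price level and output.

This is a negative supply shock: SRAS shifts left.
New SRAS: Y = 337 + 7P.
Set AD = SRAS: 1051 − 10P = 337 + 7P, so 714 = 17P and P = 42.
Y = 1051 − 10·42 = 631.

P = 42, Y = 631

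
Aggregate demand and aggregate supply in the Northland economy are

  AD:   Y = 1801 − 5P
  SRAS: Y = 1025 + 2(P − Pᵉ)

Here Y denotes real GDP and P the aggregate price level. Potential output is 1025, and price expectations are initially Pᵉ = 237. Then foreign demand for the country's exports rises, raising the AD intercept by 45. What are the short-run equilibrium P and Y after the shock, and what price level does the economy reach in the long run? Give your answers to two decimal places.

AD shifts right: new AD is Y = 1846 − 5P. With Pᵉ = 237, SRAS is Y = 551 + 2P.
Short run: 1846 − 5P = 551 + 2P gives 1295 = 7P, so P = 185.00 and Y = 1846 − 5P = 921.00.
Y = 921.00 is below potential 1025; expectations adjust and SRAS shifts right until Y = 1025.
Long run: on the new AD curve, 1025 = 1846 − 5P gives P = 164.20.

Short run: P = 185.00, Y = 921.00. Long run: P = 164.20.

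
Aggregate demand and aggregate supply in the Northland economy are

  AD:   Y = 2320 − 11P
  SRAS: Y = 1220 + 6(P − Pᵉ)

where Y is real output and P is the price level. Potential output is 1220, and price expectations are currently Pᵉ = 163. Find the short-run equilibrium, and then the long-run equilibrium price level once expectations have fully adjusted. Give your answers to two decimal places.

Short run: with Pᵉ = 163, SRAS is Y = 242 + 6P. Setting AD = SRAS gives 2078 = 17P, so P = 122.24 and Y = 2320 − 11P = 975.41.
Output 975.41 is below potential 1220, so over time expected prices fall and SRAS shifts right until Y returns to 1220.
Long run: Y = 1220 on the AD curve gives 1220 = 2320 − 11P, so P = 100.00.

Short run: P = 122.24, Y = 975.41. Long run: P = 100.00.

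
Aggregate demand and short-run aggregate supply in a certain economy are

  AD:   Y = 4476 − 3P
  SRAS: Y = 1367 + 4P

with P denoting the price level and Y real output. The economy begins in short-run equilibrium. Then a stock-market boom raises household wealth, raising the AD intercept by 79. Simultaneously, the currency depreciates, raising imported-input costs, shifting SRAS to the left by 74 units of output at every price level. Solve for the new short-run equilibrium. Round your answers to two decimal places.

P = 466.00, Y = 3157.00

After both shocks: AD is Y = 4555 − 3P and SRAS is Y = 1293 + 4P.
Setting them equal: 3262 = 7P, so P = 466.00.
Substituting into AD, Y = 3157.00.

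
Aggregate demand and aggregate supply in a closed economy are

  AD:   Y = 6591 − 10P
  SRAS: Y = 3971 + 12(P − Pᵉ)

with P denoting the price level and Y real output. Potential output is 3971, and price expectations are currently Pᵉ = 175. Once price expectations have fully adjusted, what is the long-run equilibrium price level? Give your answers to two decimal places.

Long-run P = 262.00

Short run: with Pᵉ = 175, SRAS is Y = 1871 + 12P. Setting AD = SRAS gives 4720 = 22P, so P = 214.55 and Y = 6591 − 10P = 4445.55.
Output 4445.55 is above potential 3971, so over time expected prices rise and SRAS shifts left until Y returns to 3971.
Long run: Y = 3971 on the AD curve gives 3971 = 6591 − 10P, so P = 262.00.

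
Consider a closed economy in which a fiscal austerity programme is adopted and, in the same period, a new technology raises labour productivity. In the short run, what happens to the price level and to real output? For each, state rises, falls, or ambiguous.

The first event is a negative demand shock: AD shifts left, which by itself pushes P down and Y down.
The second is a favourable supply shock: SRAS shifts right, which by itself pushes P down and Y up.
Both shocks push P down, so P falls. The two shocks push Y in opposite directions, so the effect on Y is ambiguous.

Price level: falls; output: ambiguous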